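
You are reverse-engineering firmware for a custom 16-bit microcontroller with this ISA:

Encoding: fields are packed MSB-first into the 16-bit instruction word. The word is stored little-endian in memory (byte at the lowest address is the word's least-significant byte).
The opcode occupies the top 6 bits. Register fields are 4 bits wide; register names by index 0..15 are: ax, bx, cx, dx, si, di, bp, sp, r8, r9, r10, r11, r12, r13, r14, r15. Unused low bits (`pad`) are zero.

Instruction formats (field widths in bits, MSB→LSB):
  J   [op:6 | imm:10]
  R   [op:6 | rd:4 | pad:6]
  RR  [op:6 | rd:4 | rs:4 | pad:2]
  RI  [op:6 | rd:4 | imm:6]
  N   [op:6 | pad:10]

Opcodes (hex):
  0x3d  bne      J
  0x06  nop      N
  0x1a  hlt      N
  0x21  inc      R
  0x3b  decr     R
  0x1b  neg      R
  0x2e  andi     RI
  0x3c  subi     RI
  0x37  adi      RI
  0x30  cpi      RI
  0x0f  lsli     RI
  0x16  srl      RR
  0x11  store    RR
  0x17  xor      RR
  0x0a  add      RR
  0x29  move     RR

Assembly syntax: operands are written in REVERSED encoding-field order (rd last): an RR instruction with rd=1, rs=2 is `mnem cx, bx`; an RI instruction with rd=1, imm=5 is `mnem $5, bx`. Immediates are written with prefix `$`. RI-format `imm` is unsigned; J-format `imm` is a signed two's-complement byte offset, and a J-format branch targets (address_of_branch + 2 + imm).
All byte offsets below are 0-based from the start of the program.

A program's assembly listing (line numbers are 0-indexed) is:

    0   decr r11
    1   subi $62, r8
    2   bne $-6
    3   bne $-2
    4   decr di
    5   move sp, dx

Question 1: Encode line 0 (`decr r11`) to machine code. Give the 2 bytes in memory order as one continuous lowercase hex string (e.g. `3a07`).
0. decr fields op=0x3b:6|rd=11:4|pad=0:6 → word eec0h → c0 ee

c0ee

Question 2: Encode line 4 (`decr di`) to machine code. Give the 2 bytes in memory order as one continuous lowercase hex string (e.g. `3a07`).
40ed

L4: decr op=0x3b:6|rd=5:4|pad=0:6 ⇒ 0xed40 ⇒ little 40 ed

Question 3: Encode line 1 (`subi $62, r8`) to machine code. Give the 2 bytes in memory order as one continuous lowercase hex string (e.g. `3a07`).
1. subi fields op=0x3c:6|rd=8:4|imm=62:6 → word f23eh → 3e f2

3ef2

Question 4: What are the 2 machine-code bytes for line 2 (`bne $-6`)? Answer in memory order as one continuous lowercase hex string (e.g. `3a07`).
2. bne fields op=0x3d:6|imm=-6:10 → word f7fah → fa f7

faf7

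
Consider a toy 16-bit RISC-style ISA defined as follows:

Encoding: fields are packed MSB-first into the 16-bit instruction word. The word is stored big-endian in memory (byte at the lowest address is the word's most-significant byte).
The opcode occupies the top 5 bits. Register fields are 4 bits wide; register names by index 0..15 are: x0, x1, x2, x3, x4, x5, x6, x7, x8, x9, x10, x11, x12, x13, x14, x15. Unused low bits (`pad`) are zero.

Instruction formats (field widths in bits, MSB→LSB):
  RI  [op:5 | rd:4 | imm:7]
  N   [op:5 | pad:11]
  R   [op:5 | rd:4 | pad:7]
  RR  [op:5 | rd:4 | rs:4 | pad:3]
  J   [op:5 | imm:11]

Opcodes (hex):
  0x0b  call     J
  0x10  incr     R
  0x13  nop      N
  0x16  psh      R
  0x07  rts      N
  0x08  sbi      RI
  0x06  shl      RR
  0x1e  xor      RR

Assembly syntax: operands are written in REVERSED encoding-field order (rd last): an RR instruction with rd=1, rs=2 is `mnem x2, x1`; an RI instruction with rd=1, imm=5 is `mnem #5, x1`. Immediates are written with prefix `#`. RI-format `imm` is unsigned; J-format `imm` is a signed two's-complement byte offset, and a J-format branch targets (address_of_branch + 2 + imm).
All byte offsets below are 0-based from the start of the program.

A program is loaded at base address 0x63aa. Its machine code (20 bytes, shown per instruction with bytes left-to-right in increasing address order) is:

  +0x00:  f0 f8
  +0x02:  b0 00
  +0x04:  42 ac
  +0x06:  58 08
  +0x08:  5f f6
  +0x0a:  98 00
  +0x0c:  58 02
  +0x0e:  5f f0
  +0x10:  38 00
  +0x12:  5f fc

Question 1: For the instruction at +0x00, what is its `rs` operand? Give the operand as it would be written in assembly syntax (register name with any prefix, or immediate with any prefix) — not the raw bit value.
x15

+0x00: f0 f8 ⇒ word 0xf0f8 (big)
  top 5b → 0x1e → xor [RR]
  rd@[10:7]=0x1 ⇒ x1
  rs@[6:3]=0xf ⇒ x15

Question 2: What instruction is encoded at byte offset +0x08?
+0x08: 5f f6 ⇒ word 0x5ff6 (big)
  op=0x5ff6>>11=0xb ⇒ call (J)
  imm: (w>>0)&0x7ff=0x7f6 (s11→-10) → #-10

call #-10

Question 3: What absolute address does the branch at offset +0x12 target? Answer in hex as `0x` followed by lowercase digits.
@+12  big-endian(5f fc) = 0x5ffc
  op=0x5ffc>>11=0xb ⇒ call (J)
  [10:0] imm=2044 (s11→-4) = #-4
  target = base 0x63aa + off 0x12 + 2 + imm -4 = 0x63ba

0x63ba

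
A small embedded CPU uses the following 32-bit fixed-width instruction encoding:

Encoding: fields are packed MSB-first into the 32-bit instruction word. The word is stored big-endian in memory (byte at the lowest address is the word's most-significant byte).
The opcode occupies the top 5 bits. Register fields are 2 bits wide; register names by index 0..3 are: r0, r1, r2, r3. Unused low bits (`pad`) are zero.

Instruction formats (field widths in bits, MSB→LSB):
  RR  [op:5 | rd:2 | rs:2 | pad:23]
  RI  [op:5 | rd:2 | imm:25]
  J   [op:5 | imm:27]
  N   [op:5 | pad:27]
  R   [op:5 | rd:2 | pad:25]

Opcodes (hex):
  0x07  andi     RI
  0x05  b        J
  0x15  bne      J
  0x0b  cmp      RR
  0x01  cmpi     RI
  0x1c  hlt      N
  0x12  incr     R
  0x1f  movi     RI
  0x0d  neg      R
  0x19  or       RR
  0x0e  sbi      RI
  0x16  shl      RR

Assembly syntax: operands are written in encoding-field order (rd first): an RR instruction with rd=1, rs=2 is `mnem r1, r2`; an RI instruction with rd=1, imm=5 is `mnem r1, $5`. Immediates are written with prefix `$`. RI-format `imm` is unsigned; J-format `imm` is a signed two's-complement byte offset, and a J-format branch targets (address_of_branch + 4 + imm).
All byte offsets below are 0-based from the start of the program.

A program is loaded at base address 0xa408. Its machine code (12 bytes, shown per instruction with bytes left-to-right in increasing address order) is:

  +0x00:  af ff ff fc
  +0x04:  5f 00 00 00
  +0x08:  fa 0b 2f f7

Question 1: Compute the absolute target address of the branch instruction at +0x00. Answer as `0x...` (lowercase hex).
off 0x00: read af ff ff fc as big → 0xaffffffc
  opcode bits[31:27]=0x15: bne/J
  imm@[26:0]=0x7fffffc (s27→-4) ⇒ $-4
  target = base 0xa408 + off 0x00 + 4 + imm -4 = 0xa408

0xa408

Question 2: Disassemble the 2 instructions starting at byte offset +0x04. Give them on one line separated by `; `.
[04] 5f 00 00 00 → 0x5f000000
  top 5b → 0xb → cmp [RR]
  rd@[26:25]=0x3 ⇒ r3
  rs@[24:23]=0x2 ⇒ r2
[08] fa 0b 2f f7 → 0xfa0b2ff7
  top 5b → 0x1f → movi [RI]
  rd@[26:25]=0x1 ⇒ r1
  imm@[24:0]=0xb2ff7 ⇒ $733175

cmp r3, r2; movi r1, $733175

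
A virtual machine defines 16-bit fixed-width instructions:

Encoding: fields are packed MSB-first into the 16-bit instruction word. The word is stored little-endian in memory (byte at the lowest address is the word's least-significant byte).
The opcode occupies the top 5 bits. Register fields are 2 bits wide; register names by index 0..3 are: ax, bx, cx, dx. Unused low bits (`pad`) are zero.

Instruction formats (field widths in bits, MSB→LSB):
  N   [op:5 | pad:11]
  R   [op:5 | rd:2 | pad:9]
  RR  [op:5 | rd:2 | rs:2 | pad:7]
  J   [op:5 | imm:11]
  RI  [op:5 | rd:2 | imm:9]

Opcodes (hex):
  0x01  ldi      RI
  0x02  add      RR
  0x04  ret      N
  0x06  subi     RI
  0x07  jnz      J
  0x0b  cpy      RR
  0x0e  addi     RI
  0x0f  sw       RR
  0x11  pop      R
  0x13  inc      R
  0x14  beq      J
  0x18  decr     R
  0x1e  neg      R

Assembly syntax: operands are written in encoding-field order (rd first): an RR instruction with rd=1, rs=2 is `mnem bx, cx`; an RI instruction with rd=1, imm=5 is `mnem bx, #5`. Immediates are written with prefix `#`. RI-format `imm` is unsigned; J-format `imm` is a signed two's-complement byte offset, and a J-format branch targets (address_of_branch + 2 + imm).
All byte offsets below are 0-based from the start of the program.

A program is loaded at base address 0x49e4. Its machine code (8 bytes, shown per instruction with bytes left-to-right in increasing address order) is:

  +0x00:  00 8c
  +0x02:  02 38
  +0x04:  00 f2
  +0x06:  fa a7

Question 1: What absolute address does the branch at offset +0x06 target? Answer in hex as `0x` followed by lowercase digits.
off 0x06: read fa a7 as little → 0xa7fa
  top 5b → 0x14 → beq [J]
  imm: (w>>0)&0x7ff=0x7fa (s11→-6) → #-6
  target = base 0x49e4 + off 0x06 + 2 + imm -6 = 0x49e6

0x49e6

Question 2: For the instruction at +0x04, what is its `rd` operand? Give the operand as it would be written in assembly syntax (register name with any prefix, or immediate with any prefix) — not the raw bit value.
bx

@+04  little-endian(00 f2) = 0xf200
  op=0xf200>>11=0x1e ⇒ neg (R)
  rd@[10:9]=0x1 ⇒ bx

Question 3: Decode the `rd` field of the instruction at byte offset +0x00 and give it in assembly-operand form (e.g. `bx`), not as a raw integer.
off 0x00: read 00 8c as little → 0x8c00
  op=0x8c00>>11=0x11 ⇒ pop (R)
  [10:9] rd=2 = cx

cx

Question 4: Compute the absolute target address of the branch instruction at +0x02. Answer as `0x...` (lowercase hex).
0x49ea

[02] 02 38 → 0x3802
  top 5b → 0x7 → jnz [J]
  [10:0] imm=2 = #2
  target = base 0x49e4 + off 0x02 + 2 + imm 2 = 0x49ea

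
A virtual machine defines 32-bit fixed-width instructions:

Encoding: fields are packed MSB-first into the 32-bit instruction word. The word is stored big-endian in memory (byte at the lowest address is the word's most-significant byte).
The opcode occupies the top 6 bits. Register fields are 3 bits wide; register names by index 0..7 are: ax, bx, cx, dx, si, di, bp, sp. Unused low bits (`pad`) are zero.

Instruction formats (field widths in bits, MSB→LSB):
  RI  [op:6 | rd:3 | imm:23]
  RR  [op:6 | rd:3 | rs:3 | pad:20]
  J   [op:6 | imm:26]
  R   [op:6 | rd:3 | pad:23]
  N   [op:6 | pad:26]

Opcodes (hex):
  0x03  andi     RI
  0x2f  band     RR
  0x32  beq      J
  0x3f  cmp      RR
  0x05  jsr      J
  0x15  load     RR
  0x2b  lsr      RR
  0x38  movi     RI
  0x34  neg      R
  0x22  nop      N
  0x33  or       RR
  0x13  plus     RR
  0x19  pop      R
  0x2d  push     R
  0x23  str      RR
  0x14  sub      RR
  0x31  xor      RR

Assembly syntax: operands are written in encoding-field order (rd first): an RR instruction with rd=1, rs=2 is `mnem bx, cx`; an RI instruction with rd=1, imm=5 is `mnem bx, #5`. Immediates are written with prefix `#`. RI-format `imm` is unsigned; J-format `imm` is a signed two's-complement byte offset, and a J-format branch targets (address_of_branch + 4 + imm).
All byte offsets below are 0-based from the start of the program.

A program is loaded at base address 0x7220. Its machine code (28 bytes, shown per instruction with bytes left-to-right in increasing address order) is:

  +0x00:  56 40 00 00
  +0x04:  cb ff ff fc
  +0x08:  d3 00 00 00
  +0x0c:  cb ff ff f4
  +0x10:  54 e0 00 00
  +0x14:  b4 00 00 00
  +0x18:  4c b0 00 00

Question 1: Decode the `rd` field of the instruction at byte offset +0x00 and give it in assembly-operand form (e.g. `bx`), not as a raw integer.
@+00  big-endian(56 40 00 00) = 0x56400000
  op=0x56400000>>26=0x15 ⇒ load (RR)
  rd: (w>>23)&0x7=0x4 → si
  rs: (w>>20)&0x7=0x4 → si

si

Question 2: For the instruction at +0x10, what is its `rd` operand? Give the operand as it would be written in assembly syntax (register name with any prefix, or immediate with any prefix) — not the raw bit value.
bx

@+10  big-endian(54 e0 00 00) = 0x54e00000
  op=0x54e00000>>26=0x15 ⇒ load (RR)
  rd: (w>>23)&0x7=0x1 → bx
  rs: (w>>20)&0x7=0x6 → bp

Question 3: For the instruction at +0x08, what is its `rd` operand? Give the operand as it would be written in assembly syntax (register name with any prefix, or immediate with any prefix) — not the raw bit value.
[08] d3 00 00 00 → 0xd3000000
  opcode bits[31:26]=0x34: neg/R
  [25:23] rd=6 = bp

bp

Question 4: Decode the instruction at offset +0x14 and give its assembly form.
+0x14: b4 00 00 00 ⇒ word 0xb4000000 (big)
  op=0xb4000000>>26=0x2d ⇒ push (R)
  [25:23] rd=0 = ax

push ax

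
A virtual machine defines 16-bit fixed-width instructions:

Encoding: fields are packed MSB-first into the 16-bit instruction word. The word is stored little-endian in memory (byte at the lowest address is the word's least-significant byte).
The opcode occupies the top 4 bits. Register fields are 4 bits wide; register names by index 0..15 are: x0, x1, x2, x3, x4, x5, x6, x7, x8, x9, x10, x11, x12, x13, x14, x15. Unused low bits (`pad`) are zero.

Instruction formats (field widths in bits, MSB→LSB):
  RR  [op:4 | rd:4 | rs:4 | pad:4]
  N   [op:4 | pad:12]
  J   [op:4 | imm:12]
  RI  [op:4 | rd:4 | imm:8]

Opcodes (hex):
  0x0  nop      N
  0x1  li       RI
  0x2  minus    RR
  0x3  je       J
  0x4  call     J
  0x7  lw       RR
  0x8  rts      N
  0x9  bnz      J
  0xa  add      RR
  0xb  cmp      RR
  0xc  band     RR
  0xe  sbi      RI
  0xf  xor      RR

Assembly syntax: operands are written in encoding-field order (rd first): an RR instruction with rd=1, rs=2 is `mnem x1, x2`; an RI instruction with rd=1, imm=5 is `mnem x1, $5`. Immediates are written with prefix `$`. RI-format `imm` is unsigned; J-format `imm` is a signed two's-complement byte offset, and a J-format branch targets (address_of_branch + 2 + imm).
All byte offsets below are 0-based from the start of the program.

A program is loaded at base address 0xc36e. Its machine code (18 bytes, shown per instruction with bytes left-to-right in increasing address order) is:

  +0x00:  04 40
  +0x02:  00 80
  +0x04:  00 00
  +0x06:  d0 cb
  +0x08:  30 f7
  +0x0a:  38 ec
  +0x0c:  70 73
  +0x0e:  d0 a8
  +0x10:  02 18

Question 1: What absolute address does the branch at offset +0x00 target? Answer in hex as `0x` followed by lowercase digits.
0xc374

+0x00: 04 40 ⇒ word 0x4004 (little)
  op=0x4004>>12=0x4 ⇒ call (J)
  [11:0] imm=4 = $4
  target = base 0xc36e + off 0x00 + 2 + imm 4 = 0xc374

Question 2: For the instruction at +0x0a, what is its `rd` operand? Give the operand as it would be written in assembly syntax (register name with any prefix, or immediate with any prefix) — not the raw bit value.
x12

@+0a  little-endian(38 ec) = 0xec38
  opcode bits[15:12]=0xe: sbi/RI
  rd: (w>>8)&0xf=0xc → x12
  imm: (w>>0)&0xff=0x38 → $56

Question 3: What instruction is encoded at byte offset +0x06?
band x11, x13

+0x06: d0 cb ⇒ word 0xcbd0 (little)
  opcode bits[15:12]=0xc: band/RR
  rd@[11:8]=0xb ⇒ x11
  rs@[7:4]=0xd ⇒ x13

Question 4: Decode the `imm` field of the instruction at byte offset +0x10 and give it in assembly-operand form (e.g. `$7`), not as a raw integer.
@+10  little-endian(02 18) = 0x1802
  top 4b → 0x1 → li [RI]
  rd: (w>>8)&0xf=0x8 → x8
  imm: (w>>0)&0xff=0x2 → $2

$2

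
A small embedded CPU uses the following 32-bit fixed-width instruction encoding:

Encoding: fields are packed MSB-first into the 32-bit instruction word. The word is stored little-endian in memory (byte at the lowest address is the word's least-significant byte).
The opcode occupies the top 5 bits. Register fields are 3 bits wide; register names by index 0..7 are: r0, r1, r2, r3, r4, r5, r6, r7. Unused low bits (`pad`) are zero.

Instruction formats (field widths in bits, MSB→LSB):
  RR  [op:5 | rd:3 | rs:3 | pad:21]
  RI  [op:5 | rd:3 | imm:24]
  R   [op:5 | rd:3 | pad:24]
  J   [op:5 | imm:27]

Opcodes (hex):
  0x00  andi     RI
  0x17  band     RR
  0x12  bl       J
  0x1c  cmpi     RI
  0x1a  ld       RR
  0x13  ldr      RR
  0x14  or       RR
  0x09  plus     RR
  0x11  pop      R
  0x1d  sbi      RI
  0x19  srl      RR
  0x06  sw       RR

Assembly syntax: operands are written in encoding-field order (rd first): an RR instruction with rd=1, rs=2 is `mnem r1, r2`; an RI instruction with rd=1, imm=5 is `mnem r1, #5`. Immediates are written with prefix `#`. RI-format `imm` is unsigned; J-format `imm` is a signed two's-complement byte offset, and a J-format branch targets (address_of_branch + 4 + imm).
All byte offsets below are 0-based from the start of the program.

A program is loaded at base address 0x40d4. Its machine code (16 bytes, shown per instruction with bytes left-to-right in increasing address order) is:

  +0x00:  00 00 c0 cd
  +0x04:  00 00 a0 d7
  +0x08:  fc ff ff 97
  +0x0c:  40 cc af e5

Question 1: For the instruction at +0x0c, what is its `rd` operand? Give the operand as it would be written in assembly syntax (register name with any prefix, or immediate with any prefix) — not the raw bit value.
r5

[0c] 40 cc af e5 → 0xe5afcc40
  opcode bits[31:27]=0x1c: cmpi/RI
  [26:24] rd=5 = r5
  [23:0] imm=11521088 = #11521088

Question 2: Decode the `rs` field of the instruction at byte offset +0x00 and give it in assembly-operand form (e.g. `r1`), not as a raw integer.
r6

off 0x00: read 00 00 c0 cd as little → 0xcdc00000
  top 5b → 0x19 → srl [RR]
  rd: (w>>24)&0x7=0x5 → r5
  rs: (w>>21)&0x7=0x6 → r6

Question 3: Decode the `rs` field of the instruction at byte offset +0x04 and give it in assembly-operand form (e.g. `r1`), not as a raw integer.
@+04  little-endian(00 00 a0 d7) = 0xd7a00000
  op=0xd7a00000>>27=0x1a ⇒ ld (RR)
  rd@[26:24]=0x7 ⇒ r7
  rs@[23:21]=0x5 ⇒ r5

r5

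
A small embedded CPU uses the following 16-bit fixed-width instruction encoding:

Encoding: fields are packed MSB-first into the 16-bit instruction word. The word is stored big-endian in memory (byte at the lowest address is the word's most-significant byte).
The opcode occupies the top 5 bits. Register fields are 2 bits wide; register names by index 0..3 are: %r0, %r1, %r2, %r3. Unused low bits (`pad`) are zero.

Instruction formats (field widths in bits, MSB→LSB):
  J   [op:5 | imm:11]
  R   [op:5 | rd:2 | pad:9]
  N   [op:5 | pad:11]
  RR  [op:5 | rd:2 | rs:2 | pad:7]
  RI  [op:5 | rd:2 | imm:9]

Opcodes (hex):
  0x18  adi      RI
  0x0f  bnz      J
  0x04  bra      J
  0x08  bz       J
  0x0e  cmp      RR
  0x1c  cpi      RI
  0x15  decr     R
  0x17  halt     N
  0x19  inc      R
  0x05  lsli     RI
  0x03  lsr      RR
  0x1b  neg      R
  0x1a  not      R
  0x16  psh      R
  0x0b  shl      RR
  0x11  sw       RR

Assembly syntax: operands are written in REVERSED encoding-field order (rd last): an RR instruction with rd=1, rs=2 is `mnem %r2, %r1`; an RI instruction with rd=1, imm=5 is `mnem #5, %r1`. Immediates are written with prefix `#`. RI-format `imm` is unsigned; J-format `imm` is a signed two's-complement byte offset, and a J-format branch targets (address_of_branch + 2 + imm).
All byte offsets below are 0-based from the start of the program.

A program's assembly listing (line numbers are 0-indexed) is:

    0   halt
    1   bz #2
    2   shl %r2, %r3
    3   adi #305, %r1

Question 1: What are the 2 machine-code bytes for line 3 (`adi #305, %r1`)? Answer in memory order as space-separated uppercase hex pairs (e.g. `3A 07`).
C3 31

L3: adi op=0x18:5|rd=1:2|imm=305:9 ⇒ 0xc331 ⇒ big c3 31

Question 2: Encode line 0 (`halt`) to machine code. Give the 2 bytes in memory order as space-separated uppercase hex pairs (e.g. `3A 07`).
line 0 (halt): pack op=0x17:5|pad=0:11 = 0xb800; big→ b8 00

B8 00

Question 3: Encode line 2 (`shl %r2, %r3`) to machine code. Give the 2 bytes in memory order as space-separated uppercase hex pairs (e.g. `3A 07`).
5F 00

line 2 (shl): pack op=0xb:5|rd=3:2|rs=2:2|pad=0:7 = 0x5f00; big→ 5f 00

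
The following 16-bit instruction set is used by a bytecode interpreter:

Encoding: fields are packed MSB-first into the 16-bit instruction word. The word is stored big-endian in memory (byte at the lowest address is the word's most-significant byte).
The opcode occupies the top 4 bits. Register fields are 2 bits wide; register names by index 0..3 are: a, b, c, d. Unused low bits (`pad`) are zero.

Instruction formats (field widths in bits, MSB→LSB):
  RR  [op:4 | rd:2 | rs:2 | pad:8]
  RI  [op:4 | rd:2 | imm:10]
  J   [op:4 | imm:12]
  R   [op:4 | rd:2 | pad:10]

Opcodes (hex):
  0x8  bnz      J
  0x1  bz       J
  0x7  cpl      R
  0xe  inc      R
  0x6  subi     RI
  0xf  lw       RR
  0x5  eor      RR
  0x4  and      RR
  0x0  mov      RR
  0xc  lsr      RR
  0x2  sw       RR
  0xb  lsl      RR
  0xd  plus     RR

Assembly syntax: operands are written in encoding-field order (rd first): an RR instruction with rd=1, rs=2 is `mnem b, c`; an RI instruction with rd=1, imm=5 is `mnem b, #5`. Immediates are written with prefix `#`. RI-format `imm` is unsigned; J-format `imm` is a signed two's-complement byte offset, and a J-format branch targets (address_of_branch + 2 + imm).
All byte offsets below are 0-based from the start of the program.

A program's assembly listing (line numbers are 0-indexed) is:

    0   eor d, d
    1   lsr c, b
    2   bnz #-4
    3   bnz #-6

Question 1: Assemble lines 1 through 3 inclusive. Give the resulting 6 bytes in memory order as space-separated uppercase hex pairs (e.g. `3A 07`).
L1: lsr op=0xc:4|rd=2:2|rs=1:2|pad=0:8 ⇒ 0xc900 ⇒ big c9 00
L2: bnz op=0x8:4|imm=-4:12 ⇒ 0x8ffc ⇒ big 8f fc
L3: bnz op=0x8:4|imm=-6:12 ⇒ 0x8ffa ⇒ big 8f fa

C9 00 8F FC 8F FA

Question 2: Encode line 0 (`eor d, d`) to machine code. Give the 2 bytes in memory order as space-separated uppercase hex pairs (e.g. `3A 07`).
5F 00

0. eor fields op=0x5:4|rd=3:2|rs=3:2|pad=0:8 → word 5f00h → 5f 00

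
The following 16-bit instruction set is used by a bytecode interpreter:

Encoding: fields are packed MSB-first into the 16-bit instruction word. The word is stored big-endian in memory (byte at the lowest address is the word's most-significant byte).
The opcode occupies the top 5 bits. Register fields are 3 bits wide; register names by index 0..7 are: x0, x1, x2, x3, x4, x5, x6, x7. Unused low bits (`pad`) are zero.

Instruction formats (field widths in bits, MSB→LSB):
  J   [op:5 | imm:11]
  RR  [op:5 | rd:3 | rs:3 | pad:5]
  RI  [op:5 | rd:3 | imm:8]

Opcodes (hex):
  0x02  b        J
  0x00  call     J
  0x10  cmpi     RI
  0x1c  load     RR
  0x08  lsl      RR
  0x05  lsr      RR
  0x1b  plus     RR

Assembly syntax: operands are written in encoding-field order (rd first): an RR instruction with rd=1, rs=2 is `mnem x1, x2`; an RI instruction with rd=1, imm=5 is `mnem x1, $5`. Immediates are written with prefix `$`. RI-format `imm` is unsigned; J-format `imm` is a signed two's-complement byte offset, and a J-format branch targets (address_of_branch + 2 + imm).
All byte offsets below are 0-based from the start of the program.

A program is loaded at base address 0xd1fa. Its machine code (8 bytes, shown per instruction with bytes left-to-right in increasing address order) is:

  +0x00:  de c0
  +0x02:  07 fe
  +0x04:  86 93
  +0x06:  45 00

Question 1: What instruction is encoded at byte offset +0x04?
cmpi x6, $147

+0x04: 86 93 ⇒ word 0x8693 (big)
  opcode bits[15:11]=0x10: cmpi/RI
  [10:8] rd=6 = x6
  [7:0] imm=147 = $147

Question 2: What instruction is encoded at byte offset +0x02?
call $-2

@+02  big-endian(07 fe) = 0x07fe
  op=0x07fe>>11=0x0 ⇒ call (J)
  [10:0] imm=2046 (s11→-2) = $-2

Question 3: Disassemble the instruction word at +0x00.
@+00  big-endian(de c0) = 0xdec0
  opcode bits[15:11]=0x1b: plus/RR
  rd: (w>>8)&0x7=0x6 → x6
  rs: (w>>5)&0x7=0x6 → x6

plus x6, x6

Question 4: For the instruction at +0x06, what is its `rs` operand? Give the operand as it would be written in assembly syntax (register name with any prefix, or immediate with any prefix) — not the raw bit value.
off 0x06: read 45 00 as big → 0x4500
  op=0x4500>>11=0x8 ⇒ lsl (RR)
  [10:8] rd=5 = x5
  [7:5] rs=0 = x0

x0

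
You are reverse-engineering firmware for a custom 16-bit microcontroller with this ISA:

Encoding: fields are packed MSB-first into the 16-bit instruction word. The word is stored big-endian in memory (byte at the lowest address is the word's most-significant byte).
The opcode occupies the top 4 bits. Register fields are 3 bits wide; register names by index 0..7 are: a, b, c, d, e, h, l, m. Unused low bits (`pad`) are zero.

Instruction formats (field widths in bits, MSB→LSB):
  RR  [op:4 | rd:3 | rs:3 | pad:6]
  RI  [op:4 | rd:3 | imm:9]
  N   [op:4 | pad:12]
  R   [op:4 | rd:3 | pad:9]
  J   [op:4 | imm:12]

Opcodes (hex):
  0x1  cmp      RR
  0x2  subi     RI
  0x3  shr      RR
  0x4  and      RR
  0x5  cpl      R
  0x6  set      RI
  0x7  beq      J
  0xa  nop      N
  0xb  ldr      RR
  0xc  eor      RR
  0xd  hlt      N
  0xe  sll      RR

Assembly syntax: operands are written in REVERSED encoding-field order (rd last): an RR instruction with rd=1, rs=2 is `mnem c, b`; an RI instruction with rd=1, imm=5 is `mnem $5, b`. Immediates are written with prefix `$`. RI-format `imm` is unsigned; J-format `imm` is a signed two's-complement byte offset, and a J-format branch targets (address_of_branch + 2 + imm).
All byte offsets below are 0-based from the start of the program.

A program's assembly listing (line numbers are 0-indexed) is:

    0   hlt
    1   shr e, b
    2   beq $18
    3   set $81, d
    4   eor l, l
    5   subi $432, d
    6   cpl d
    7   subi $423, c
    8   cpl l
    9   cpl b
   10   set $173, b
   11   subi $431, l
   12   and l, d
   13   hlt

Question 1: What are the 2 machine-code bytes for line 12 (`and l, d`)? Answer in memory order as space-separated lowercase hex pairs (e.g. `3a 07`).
47 80

L12: and op=0x4:4|rd=3:3|rs=6:3|pad=0:6 ⇒ 0x4780 ⇒ big 47 80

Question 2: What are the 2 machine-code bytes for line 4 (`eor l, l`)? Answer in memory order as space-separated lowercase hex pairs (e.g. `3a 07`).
cd 80

L4: eor op=0xc:4|rd=6:3|rs=6:3|pad=0:6 ⇒ 0xcd80 ⇒ big cd 80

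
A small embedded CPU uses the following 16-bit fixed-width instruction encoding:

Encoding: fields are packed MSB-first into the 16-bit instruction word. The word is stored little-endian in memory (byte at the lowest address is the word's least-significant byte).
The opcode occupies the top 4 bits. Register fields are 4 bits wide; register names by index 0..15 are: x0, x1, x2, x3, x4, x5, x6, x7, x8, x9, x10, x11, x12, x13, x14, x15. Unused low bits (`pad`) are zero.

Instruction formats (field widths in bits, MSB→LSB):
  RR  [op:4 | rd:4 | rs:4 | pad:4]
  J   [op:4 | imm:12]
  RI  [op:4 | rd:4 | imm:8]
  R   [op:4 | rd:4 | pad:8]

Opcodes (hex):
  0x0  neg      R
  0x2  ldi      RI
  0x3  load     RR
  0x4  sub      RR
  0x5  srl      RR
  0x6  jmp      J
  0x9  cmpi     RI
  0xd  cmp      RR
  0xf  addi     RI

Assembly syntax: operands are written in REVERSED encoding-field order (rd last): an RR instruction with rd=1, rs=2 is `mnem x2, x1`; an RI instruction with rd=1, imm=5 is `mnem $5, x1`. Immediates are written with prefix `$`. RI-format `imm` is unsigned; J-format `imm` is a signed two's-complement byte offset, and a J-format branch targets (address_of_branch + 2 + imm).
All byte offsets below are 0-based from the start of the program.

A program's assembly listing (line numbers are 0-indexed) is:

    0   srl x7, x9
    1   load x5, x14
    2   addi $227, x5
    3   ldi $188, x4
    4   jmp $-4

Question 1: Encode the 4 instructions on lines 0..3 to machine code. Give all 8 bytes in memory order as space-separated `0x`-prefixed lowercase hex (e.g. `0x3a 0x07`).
0. srl fields op=0x5:4|rd=9:4|rs=7:4|pad=0:4 → word 5970h → 70 59
1. load fields op=0x3:4|rd=14:4|rs=5:4|pad=0:4 → word 3e50h → 50 3e
2. addi fields op=0xf:4|rd=5:4|imm=227:8 → word f5e3h → e3 f5
3. ldi fields op=0x2:4|rd=4:4|imm=188:8 → word 24bch → bc 24

0x70 0x59 0x50 0x3e 0xe3 0xf5 0xbc 0x24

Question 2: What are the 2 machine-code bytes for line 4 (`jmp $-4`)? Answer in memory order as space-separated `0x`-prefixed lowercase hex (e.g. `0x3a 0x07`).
L4: jmp op=0x6:4|imm=-4:12 ⇒ 0x6ffc ⇒ little fc 6f

0xfc 0x6f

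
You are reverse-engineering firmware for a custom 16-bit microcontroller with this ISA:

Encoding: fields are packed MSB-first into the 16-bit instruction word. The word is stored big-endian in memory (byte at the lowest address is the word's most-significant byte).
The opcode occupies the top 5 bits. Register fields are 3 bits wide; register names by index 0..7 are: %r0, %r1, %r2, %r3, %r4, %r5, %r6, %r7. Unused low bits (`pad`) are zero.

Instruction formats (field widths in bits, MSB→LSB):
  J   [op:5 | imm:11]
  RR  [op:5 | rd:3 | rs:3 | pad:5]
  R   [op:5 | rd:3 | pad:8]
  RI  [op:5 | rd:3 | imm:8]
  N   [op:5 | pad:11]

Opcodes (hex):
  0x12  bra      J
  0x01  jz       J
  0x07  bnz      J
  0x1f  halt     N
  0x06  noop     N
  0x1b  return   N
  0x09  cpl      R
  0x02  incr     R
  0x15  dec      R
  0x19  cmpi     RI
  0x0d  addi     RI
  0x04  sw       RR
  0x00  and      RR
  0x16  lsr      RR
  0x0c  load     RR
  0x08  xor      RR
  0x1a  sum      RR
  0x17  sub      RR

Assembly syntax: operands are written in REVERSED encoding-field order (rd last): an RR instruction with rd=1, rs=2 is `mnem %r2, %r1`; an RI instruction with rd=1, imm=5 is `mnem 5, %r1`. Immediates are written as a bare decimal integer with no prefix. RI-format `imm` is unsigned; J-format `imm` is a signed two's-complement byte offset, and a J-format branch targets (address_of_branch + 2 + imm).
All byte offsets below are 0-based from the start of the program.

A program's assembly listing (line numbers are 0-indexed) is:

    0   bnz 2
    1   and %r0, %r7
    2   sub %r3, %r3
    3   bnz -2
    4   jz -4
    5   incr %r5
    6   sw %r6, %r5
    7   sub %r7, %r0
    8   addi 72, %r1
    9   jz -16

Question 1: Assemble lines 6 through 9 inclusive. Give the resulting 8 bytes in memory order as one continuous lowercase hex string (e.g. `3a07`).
L6: sw op=0x4:5|rd=5:3|rs=6:3|pad=0:5 ⇒ 0x25c0 ⇒ big 25 c0
L7: sub op=0x17:5|rd=0:3|rs=7:3|pad=0:5 ⇒ 0xb8e0 ⇒ big b8 e0
L8: addi op=0xd:5|rd=1:3|imm=72:8 ⇒ 0x6948 ⇒ big 69 48
L9: jz op=0x1:5|imm=-16:11 ⇒ 0x0ff0 ⇒ big 0f f0

25c0b8e069480ff0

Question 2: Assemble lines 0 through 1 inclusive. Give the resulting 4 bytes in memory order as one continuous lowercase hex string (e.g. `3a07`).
38020700

L0: bnz op=0x7:5|imm=2:11 ⇒ 0x3802 ⇒ big 38 02
L1: and op=0x0:5|rd=7:3|rs=0:3|pad=0:5 ⇒ 0x0700 ⇒ big 07 00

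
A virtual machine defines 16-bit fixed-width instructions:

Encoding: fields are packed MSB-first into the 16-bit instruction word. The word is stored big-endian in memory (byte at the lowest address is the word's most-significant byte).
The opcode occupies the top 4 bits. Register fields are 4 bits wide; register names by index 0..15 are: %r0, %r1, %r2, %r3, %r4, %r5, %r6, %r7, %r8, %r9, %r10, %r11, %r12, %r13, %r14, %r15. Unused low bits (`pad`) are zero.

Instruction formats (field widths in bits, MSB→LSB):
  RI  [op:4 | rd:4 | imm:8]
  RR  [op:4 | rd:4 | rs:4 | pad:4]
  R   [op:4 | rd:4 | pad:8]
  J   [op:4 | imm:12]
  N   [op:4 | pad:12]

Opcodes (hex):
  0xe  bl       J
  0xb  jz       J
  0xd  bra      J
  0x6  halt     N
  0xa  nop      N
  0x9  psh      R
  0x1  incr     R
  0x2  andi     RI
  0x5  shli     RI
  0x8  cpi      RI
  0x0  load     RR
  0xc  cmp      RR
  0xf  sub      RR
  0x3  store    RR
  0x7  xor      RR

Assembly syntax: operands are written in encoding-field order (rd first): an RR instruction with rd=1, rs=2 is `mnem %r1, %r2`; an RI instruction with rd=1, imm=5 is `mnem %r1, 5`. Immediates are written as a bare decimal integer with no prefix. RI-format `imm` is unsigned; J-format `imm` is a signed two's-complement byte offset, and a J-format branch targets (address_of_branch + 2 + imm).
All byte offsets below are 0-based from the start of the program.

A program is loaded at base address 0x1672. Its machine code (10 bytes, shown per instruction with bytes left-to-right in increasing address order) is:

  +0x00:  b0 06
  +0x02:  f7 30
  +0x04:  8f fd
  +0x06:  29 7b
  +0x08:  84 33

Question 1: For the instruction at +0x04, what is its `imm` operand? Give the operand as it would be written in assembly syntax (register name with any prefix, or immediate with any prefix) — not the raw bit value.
+0x04: 8f fd ⇒ word 0x8ffd (big)
  opcode bits[15:12]=0x8: cpi/RI
  rd@[11:8]=0xf ⇒ %r15
  imm@[7:0]=0xfd ⇒ 253

253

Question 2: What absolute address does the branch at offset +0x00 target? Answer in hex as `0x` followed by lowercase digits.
0x167a

[00] b0 06 → 0xb006
  op=0xb006>>12=0xb ⇒ jz (J)
  imm: (w>>0)&0xfff=0x6 → 6
  target = base 0x1672 + off 0x00 + 2 + imm 6 = 0x167a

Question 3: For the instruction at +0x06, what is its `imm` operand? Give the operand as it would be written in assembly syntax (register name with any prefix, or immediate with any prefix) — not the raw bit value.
123

[06] 29 7b → 0x297b
  top 4b → 0x2 → andi [RI]
  rd@[11:8]=0x9 ⇒ %r9
  imm@[7:0]=0x7b ⇒ 123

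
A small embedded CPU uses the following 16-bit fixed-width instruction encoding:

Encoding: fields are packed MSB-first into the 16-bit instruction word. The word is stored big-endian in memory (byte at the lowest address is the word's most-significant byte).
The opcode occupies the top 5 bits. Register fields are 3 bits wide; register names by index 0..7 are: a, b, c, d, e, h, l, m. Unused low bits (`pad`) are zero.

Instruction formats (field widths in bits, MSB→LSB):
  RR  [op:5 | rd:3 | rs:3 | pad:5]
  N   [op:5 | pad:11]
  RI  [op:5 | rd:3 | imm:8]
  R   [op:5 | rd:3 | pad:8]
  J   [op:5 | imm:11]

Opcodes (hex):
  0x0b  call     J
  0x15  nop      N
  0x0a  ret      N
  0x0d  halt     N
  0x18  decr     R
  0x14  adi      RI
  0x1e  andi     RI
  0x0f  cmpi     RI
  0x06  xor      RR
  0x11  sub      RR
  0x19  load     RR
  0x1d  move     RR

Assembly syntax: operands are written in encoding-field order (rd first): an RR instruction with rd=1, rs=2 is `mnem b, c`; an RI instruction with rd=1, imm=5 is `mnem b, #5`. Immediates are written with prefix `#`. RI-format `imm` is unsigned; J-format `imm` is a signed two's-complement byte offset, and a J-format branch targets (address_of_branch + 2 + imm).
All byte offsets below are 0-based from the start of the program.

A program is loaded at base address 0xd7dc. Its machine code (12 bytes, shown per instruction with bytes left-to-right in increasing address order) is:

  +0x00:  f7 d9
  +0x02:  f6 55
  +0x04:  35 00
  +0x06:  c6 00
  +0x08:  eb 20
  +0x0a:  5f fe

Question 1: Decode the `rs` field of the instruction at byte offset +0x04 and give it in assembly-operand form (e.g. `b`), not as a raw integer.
+0x04: 35 00 ⇒ word 0x3500 (big)
  opcode bits[15:11]=0x6: xor/RR
  rd: (w>>8)&0x7=0x5 → h
  rs: (w>>5)&0x7=0x0 → a

a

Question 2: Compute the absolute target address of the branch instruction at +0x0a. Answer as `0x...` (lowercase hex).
@+0a  big-endian(5f fe) = 0x5ffe
  op=0x5ffe>>11=0xb ⇒ call (J)
  imm: (w>>0)&0x7ff=0x7fe (s11→-2) → #-2
  target = base 0xd7dc + off 0x0a + 2 + imm -2 = 0xd7e6

0xd7e6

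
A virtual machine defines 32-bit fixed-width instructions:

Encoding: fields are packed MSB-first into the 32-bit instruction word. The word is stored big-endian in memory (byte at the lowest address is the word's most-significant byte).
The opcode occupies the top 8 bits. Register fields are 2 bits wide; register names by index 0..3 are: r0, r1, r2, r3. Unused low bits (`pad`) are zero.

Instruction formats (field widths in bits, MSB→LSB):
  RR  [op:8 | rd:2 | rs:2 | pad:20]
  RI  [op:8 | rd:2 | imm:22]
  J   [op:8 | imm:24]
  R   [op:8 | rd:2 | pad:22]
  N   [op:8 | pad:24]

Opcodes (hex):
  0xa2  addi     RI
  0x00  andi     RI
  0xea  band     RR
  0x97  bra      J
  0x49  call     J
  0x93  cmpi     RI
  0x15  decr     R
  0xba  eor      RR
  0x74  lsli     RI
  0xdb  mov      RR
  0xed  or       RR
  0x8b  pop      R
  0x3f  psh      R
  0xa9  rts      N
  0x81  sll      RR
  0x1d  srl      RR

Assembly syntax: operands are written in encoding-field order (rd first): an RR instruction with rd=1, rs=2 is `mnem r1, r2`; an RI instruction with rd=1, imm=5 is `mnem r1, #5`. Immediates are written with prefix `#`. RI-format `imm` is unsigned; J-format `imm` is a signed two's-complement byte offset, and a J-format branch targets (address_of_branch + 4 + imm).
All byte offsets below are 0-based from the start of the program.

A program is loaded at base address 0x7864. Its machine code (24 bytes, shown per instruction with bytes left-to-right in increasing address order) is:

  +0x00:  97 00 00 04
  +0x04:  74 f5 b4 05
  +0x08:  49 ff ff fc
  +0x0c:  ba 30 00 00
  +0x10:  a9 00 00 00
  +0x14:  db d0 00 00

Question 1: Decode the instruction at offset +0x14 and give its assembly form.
[14] db d0 00 00 → 0xdbd00000
  top 8b → 0xdb → mov [RR]
  rd: (w>>22)&0x3=0x3 → r3
  rs: (w>>20)&0x3=0x1 → r1

mov r3, r1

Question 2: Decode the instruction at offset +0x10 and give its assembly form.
[10] a9 00 00 00 → 0xa9000000
  opcode bits[31:24]=0xa9: rts/N

rts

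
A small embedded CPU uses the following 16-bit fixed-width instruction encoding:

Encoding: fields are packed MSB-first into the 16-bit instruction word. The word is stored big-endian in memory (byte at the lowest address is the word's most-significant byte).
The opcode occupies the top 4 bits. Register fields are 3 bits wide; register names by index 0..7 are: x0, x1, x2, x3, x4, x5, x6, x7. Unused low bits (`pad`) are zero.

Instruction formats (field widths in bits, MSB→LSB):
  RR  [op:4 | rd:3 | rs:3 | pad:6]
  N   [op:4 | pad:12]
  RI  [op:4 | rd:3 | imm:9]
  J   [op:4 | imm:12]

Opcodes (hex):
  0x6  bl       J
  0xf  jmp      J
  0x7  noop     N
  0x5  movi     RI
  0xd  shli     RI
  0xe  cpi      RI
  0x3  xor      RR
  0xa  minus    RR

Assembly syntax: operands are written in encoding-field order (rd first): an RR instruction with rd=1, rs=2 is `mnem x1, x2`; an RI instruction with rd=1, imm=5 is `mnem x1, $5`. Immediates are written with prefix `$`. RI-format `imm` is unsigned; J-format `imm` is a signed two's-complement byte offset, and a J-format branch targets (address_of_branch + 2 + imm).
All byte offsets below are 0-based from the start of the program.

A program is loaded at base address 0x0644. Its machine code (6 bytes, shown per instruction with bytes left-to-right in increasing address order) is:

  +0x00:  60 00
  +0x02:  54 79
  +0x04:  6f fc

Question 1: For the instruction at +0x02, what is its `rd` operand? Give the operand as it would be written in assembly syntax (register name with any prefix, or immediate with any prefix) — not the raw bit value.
x2

+0x02: 54 79 ⇒ word 0x5479 (big)
  top 4b → 0x5 → movi [RI]
  [11:9] rd=2 = x2
  [8:0] imm=121 = $121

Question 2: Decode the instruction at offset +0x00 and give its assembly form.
off 0x00: read 60 00 as big → 0x6000
  opcode bits[15:12]=0x6: bl/J
  imm: (w>>0)&0xfff=0x0 → $0

bl $0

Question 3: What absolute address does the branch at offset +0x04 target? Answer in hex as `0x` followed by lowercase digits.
off 0x04: read 6f fc as big → 0x6ffc
  opcode bits[15:12]=0x6: bl/J
  imm@[11:0]=0xffc (s12→-4) ⇒ $-4
  target = base 0x0644 + off 0x04 + 2 + imm -4 = 0x0646

0x0646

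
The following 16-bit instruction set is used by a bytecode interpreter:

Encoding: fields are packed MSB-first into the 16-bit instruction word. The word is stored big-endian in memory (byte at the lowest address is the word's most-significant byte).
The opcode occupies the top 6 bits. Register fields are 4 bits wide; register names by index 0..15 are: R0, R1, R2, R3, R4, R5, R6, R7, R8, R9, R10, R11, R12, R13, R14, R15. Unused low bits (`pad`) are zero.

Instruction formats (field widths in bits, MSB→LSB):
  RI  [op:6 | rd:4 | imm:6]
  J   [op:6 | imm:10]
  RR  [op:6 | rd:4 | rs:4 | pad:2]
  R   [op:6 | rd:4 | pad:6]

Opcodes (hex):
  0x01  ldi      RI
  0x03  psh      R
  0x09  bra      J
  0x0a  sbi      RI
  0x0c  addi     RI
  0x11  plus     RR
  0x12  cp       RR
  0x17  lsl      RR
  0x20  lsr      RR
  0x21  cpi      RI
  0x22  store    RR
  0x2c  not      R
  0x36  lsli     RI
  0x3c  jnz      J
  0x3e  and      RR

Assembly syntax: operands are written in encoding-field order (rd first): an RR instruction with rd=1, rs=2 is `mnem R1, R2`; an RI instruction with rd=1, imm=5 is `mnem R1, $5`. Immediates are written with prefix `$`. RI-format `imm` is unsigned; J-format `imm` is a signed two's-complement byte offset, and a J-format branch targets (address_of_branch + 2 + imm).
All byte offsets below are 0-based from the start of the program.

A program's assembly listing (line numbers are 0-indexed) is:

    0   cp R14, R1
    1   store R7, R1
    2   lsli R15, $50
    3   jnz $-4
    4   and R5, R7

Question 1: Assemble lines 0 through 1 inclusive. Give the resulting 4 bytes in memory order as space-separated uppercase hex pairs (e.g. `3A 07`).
L0: cp op=0x12:6|rd=14:4|rs=1:4|pad=0:2 ⇒ 0x4b84 ⇒ big 4b 84
L1: store op=0x22:6|rd=7:4|rs=1:4|pad=0:2 ⇒ 0x89c4 ⇒ big 89 c4

4B 84 89 C4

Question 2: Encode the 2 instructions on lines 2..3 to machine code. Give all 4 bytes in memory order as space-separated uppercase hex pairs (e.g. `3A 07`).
line 2 (lsli): pack op=0x36:6|rd=15:4|imm=50:6 = 0xdbf2; big→ db f2
line 3 (jnz): pack op=0x3c:6|imm=-4:10 = 0xf3fc; big→ f3 fc

DB F2 F3 FC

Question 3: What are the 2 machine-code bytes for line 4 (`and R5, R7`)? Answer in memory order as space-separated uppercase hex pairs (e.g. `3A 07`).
line 4 (and): pack op=0x3e:6|rd=5:4|rs=7:4|pad=0:2 = 0xf95c; big→ f9 5c

F9 5C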